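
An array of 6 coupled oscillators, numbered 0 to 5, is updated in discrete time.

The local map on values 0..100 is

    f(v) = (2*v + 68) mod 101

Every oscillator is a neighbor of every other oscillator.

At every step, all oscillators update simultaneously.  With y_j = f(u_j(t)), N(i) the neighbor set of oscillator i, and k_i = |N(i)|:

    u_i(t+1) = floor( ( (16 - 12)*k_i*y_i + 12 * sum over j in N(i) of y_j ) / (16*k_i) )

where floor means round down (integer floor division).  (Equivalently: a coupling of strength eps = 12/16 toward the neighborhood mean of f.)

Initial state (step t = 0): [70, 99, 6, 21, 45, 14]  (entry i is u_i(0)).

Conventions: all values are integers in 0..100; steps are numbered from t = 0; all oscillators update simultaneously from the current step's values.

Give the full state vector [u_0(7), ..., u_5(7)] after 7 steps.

Simulating step by step:
t=0: [70, 99, 6, 21, 45, 14]
t=1: [47, 53, 54, 47, 52, 56]
t=2: [69, 70, 70, 69, 70, 70]
t=3: [5, 5, 5, 5, 5, 5]
t=4: [78, 78, 78, 78, 78, 78]
t=5: [22, 22, 22, 22, 22, 22]
t=6: [11, 11, 11, 11, 11, 11]
t=7: [90, 90, 90, 90, 90, 90]

Answer: [90, 90, 90, 90, 90, 90]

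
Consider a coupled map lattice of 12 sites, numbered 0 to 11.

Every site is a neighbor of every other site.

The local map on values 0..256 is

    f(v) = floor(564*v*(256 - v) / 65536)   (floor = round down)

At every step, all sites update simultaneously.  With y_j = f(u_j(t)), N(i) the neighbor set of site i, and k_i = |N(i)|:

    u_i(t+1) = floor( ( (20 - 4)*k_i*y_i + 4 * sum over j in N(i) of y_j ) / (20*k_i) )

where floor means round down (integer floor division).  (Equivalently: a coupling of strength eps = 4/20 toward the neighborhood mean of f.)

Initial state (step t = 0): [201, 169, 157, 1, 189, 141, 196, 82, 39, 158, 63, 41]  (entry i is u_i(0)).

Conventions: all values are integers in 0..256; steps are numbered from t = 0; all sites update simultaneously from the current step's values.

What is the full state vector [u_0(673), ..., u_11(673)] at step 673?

Simulating step by step:
t=0: [201, 169, 157, 1, 189, 141, 196, 82, 39, 158, 63, 41]
t=1: [96, 120, 125, 23, 106, 130, 100, 117, 78, 125, 103, 80]
t=2: [130, 137, 137, 63, 134, 137, 132, 136, 120, 137, 133, 122]
t=3: [139, 139, 139, 111, 139, 139, 139, 139, 139, 139, 139, 139]
t=4: [138, 138, 138, 138, 138, 138, 138, 138, 138, 138, 138, 138]
t=5: [140, 140, 140, 140, 140, 140, 140, 140, 140, 140, 140, 140]
t=6: [139, 139, 139, 139, 139, 139, 139, 139, 139, 139, 139, 139]
t=7: [139, 139, 139, 139, 139, 139, 139, 139, 139, 139, 139, 139]

Answer: [139, 139, 139, 139, 139, 139, 139, 139, 139, 139, 139, 139]
Key observation: The state at step 6, [139, 139, 139, 139, 139, 139, 139, 139, 139, 139, 139, 139], reappears at step 7: the system is in a cycle of period 1 from step 6 on.  Therefore the state at step 673 equals the state at step 6 + ((673 - 6) mod 1) = 6, which is [139, 139, 139, 139, 139, 139, 139, 139, 139, 139, 139, 139].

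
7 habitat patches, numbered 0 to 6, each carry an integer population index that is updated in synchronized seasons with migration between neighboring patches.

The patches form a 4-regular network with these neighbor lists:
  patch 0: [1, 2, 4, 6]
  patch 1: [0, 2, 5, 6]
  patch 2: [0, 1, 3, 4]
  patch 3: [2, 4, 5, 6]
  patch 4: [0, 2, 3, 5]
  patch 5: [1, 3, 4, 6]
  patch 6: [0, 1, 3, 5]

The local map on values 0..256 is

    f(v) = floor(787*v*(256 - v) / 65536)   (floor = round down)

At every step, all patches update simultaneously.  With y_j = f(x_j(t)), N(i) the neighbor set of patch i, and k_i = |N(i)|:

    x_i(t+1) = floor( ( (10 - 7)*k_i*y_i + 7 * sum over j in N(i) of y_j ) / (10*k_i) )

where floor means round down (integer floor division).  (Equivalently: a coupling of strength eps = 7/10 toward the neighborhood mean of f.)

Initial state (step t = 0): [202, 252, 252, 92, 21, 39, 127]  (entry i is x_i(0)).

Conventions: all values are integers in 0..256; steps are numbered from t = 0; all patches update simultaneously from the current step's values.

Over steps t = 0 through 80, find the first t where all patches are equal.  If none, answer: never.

Simulating step by step:
t=0: [202, 252, 252, 92, 21, 39, 127]  (not all equal)
t=1: [87, 80, 70, 118, 91, 108, 133]  (not all equal)
t=2: [175, 176, 172, 185, 179, 186, 186]  (not all equal)
t=3: [167, 165, 167, 160, 164, 160, 160]  (not all equal)
t=4: [179, 180, 179, 182, 181, 182, 182]  (not all equal)
t=5: [163, 163, 163, 162, 163, 161, 162]  (not all equal)
t=6: [182, 182, 182, 182, 182, 182, 182]  (all equal)

Answer: 6
Key observation: Synchronization is absorbing here: once all patches are equal they stay equal, and step 6 is the first all-equal step.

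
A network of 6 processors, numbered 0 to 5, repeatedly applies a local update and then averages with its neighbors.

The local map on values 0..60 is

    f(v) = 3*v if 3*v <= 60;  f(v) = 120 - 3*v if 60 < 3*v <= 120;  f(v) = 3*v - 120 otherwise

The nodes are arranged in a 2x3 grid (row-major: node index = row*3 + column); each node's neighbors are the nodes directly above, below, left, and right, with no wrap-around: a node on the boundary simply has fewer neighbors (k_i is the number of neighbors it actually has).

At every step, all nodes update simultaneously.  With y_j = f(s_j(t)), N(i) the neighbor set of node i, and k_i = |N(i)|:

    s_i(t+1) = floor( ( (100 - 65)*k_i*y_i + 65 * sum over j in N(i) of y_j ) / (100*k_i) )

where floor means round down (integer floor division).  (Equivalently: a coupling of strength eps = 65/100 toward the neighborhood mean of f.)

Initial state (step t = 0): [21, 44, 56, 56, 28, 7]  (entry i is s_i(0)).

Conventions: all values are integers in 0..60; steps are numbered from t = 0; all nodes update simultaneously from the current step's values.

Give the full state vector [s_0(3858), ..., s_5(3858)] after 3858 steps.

Simulating step by step:
t=0: [21, 44, 56, 56, 28, 7]
t=1: [39, 34, 27, 47, 30, 34]
t=2: [13, 21, 25, 18, 22, 28]
t=3: [49, 49, 45, 49, 50, 44]
t=4: [27, 25, 17, 27, 24, 18]
t=5: [40, 45, 50, 41, 46, 51]
t=6: [5, 15, 26, 6, 17, 27]
t=7: [25, 39, 42, 27, 39, 43]
t=8: [29, 12, 6, 29, 12, 6]
t=9: [33, 31, 23, 33, 31, 23]
t=10: [22, 30, 43, 22, 30, 43]
t=11: [46, 30, 15, 46, 30, 15]
t=12: [21, 30, 40, 21, 30, 40]
t=13: [48, 29, 9, 48, 29, 9]
t=14: [26, 29, 28, 26, 29, 28]
t=15: [39, 35, 35, 39, 35, 35]
t=16: [6, 12, 15, 6, 12, 15]
t=17: [23, 34, 42, 23, 34, 42]
t=18: [40, 22, 9, 40, 22, 9]
t=19: [17, 36, 35, 17, 36, 35]
t=20: [38, 21, 14, 38, 21, 14]
t=21: [22, 42, 46, 22, 42, 46]
t=22: [38, 19, 14, 38, 19, 14]
t=23: [22, 42, 46, 22, 42, 46]

Answer: [38, 19, 14, 38, 19, 14]
Key observation: The state at step 21, [22, 42, 46, 22, 42, 46], reappears at step 23: the system is in a cycle of period 2 from step 21 on.  Therefore the state at step 3858 equals the state at step 21 + ((3858 - 21) mod 2) = 22, which is [38, 19, 14, 38, 19, 14].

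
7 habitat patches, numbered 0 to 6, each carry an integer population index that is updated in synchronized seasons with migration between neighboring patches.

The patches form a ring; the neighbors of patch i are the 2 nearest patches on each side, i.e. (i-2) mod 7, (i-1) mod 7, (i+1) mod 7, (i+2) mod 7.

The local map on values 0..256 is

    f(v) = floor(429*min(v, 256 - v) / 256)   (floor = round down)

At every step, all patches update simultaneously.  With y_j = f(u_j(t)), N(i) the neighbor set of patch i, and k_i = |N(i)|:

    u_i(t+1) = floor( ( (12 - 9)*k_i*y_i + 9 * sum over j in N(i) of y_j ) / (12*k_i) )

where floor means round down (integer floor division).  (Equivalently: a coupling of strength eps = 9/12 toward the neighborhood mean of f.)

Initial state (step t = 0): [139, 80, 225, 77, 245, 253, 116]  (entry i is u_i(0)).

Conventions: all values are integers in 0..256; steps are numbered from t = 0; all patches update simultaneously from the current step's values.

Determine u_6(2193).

Simulating step by step:
t=0: [139, 80, 225, 77, 245, 253, 116]
t=1: [121, 140, 102, 71, 75, 101, 114]
t=2: [186, 176, 162, 152, 152, 161, 177]
t=3: [138, 142, 151, 160, 160, 151, 142]
t=4: [186, 183, 176, 171, 171, 176, 183]
t=5: [125, 127, 131, 135, 135, 131, 127]
t=6: [210, 209, 206, 206, 206, 206, 209]
t=7: [79, 79, 80, 82, 82, 80, 79]
t=8: [132, 133, 134, 134, 134, 134, 133]
t=9: [205, 205, 204, 204, 204, 204, 205]
t=10: [85, 85, 86, 86, 86, 86, 85]
t=11: [142, 142, 143, 143, 143, 143, 142]
t=12: [190, 190, 189, 189, 189, 189, 190]
t=13: [110, 110, 111, 111, 111, 111, 110]
t=14: [184, 184, 185, 185, 185, 185, 184]
t=15: [119, 119, 118, 118, 118, 118, 119]
t=16: [198, 198, 197, 197, 197, 197, 198]
t=17: [97, 97, 97, 97, 97, 97, 97]
t=18: [162, 162, 162, 162, 162, 162, 162]
t=19: [157, 157, 157, 157, 157, 157, 157]
t=20: [165, 165, 165, 165, 165, 165, 165]
t=21: [152, 152, 152, 152, 152, 152, 152]
t=22: [174, 174, 174, 174, 174, 174, 174]
t=23: [137, 137, 137, 137, 137, 137, 137]
t=24: [199, 199, 199, 199, 199, 199, 199]
t=25: [95, 95, 95, 95, 95, 95, 95]
t=26: [159, 159, 159, 159, 159, 159, 159]
t=27: [162, 162, 162, 162, 162, 162, 162]

Answer: u_6(2193) = 199
Key observation: The state at step 18, [162, 162, 162, 162, 162, 162, 162], reappears at step 27: the system is in a cycle of period 9 from step 18 on.  Therefore the state at step 2193 equals the state at step 18 + ((2193 - 18) mod 9) = 24, which is [199, 199, 199, 199, 199, 199, 199].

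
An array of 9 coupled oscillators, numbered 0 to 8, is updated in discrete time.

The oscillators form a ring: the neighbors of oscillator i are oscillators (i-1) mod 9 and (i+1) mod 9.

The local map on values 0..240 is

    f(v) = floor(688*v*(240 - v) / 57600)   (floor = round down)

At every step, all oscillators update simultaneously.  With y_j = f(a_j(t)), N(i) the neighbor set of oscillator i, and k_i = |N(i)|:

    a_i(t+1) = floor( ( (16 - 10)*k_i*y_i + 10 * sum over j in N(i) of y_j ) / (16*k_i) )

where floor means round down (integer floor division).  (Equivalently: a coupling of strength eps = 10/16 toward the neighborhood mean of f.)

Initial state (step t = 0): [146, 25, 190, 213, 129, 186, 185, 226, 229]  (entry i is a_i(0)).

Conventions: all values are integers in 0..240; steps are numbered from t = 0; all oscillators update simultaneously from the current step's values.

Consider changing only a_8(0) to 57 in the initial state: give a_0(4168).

Answer: a_0(4168) = 158
Key observation: The state at step 14, [158, 158, 158, 158, 158, 158, 158, 158, 158], reappears at step 16: the system is in a cycle of period 2 from step 14 on.  Therefore the state at step 4168 equals the state at step 14 + ((4168 - 14) mod 2) = 14, which is [158, 158, 158, 158, 158, 158, 158, 158, 158].

Derivation:
t=0: [146, 25, 190, 213, 129, 186, 185, 226, 57]
t=1: [119, 110, 83, 114, 122, 135, 94, 90, 109]
t=2: [170, 165, 164, 166, 170, 167, 164, 164, 167]
t=3: [144, 145, 147, 145, 144, 145, 147, 147, 145]
t=4: [164, 164, 163, 164, 164, 164, 163, 163, 164]
t=5: [148, 148, 148, 148, 148, 148, 148, 148, 148]
t=6: [162, 162, 162, 162, 162, 162, 162, 162, 162]
t=7: [150, 150, 150, 150, 150, 150, 150, 150, 150]
t=8: [161, 161, 161, 161, 161, 161, 161, 161, 161]
t=9: [151, 151, 151, 151, 151, 151, 151, 151, 151]
t=10: [160, 160, 160, 160, 160, 160, 160, 160, 160]
t=11: [152, 152, 152, 152, 152, 152, 152, 152, 152]
t=12: [159, 159, 159, 159, 159, 159, 159, 159, 159]
t=13: [153, 153, 153, 153, 153, 153, 153, 153, 153]
t=14: [158, 158, 158, 158, 158, 158, 158, 158, 158]
t=15: [154, 154, 154, 154, 154, 154, 154, 154, 154]
t=16: [158, 158, 158, 158, 158, 158, 158, 158, 158]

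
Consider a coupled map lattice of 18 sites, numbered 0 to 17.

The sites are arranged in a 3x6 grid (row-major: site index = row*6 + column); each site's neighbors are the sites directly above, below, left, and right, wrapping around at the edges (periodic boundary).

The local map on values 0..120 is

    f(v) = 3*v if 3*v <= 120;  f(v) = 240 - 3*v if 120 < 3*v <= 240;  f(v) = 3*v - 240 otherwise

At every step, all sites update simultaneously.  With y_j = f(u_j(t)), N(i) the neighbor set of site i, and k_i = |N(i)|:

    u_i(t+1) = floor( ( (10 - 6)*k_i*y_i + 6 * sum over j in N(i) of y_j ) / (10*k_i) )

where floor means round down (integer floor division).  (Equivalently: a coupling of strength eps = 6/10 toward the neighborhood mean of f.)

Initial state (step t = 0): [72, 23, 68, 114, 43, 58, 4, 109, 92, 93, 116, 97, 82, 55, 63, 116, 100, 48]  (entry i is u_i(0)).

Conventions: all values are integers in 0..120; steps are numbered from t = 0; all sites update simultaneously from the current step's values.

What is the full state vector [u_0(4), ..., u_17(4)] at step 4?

Answer: [64, 102, 94, 28, 7, 15, 64, 102, 97, 31, 8, 15, 68, 105, 98, 35, 15, 20]

Derivation:
t=0: [72, 23, 68, 114, 43, 58, 4, 109, 92, 93, 116, 97, 82, 55, 63, 116, 100, 48]
t=1: [32, 60, 53, 84, 94, 68, 30, 63, 46, 68, 82, 62, 33, 61, 58, 81, 87, 65]
t=2: [81, 66, 68, 29, 28, 49, 81, 66, 75, 32, 25, 48, 82, 64, 62, 21, 22, 49]
t=3: [22, 36, 44, 76, 81, 78, 23, 33, 40, 74, 81, 78, 24, 40, 45, 70, 73, 76]
t=4: [64, 102, 94, 28, 7, 15, 64, 102, 97, 31, 8, 15, 68, 105, 98, 35, 15, 20]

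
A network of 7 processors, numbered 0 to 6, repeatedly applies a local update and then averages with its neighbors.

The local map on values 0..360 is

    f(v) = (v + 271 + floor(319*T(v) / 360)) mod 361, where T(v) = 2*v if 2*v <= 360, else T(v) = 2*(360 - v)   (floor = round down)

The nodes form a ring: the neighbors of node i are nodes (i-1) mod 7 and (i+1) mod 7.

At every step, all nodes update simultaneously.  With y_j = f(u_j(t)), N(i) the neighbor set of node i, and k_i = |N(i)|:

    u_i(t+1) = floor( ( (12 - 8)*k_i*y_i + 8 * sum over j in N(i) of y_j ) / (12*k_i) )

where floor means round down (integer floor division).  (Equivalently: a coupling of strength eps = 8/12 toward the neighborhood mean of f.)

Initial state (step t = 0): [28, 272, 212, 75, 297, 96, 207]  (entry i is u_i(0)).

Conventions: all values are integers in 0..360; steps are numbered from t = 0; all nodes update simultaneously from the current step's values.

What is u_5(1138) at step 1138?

Answer: u_5(1138) = 309
Key observation: The state at step 14, [309, 309, 310, 310, 310, 309, 309], reappears at step 16: the system is in a cycle of period 2 from step 14 on.  Therefore the state at step 1138 equals the state at step 14 + ((1138 - 14) mod 2) = 14, which is [309, 309, 310, 310, 310, 309, 309].

Derivation:
t=0: [28, 272, 212, 75, 297, 96, 207]
t=1: [237, 236, 159, 152, 203, 173, 183]
t=2: [17, 119, 228, 237, 129, 34, 25]
t=3: [299, 189, 84, 93, 91, 203, 220]
t=4: [125, 166, 116, 157, 119, 69, 121]
t=5: [170, 165, 195, 271, 228, 195, 200]
t=6: [19, 20, 126, 128, 128, 26, 29]
t=7: [333, 302, 283, 262, 290, 319, 339]
t=8: [296, 311, 329, 332, 323, 303, 292]
t=9: [316, 306, 297, 294, 301, 311, 318]
t=10: [305, 310, 316, 317, 314, 308, 304]
t=11: [311, 307, 304, 303, 306, 309, 311]
t=12: [308, 310, 312, 312, 311, 309, 307]
t=13: [309, 308, 307, 307, 307, 308, 309]
t=14: [309, 309, 310, 310, 310, 309, 309]
t=15: [309, 308, 308, 308, 308, 308, 309]
t=16: [309, 309, 310, 310, 310, 309, 309]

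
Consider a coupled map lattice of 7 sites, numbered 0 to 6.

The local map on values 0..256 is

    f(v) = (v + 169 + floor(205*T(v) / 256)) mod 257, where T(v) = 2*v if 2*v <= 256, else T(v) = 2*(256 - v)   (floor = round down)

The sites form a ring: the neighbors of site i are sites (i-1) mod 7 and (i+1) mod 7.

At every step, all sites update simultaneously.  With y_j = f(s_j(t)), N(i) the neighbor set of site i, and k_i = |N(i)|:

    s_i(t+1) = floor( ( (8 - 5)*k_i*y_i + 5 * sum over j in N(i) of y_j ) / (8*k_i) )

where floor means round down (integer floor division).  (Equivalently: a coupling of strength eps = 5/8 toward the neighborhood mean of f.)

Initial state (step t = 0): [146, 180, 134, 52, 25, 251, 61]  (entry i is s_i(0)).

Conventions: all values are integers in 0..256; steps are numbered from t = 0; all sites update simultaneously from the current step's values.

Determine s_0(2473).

Answer: s_0(2473) = 201
Key observation: The state at step 10, [201, 201, 201, 201, 201, 201, 201], reappears at step 11: the system is in a cycle of period 1 from step 10 on.  Therefore the state at step 2473 equals the state at step 10 + ((2473 - 10) mod 1) = 10, which is [201, 201, 201, 201, 201, 201, 201].

Derivation:
t=0: [146, 180, 134, 52, 25, 251, 61]
t=1: [176, 228, 171, 166, 155, 159, 152]
t=2: [210, 204, 209, 222, 225, 227, 224]
t=3: [193, 196, 194, 189, 186, 185, 188]
t=4: [205, 204, 205, 207, 209, 209, 207]
t=5: [198, 198, 198, 197, 196, 196, 197]
t=6: [202, 202, 202, 203, 203, 203, 203]
t=7: [199, 200, 199, 199, 199, 199, 199]
t=8: [201, 201, 201, 202, 202, 202, 202]
t=9: [200, 201, 200, 200, 200, 200, 200]
t=10: [201, 201, 201, 201, 201, 201, 201]
t=11: [201, 201, 201, 201, 201, 201, 201]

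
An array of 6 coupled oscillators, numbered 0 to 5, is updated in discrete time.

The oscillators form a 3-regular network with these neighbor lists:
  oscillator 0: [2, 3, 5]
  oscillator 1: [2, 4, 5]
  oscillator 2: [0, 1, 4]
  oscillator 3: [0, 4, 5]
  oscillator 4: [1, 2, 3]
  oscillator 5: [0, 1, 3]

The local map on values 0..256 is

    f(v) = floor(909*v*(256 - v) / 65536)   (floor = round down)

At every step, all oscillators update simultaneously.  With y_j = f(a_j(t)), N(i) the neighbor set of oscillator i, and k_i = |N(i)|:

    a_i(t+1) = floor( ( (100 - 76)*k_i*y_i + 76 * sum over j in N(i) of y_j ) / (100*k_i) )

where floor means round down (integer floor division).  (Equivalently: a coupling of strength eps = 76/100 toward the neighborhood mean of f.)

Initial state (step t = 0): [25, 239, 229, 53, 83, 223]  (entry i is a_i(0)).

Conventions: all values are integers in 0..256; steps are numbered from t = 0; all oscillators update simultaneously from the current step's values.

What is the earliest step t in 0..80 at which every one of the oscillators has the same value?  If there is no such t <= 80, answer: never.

Simulating step by step:
t=0: [25, 239, 229, 53, 83, 223]  (not all equal)
t=1: [104, 111, 105, 132, 121, 96]  (not all equal)
t=2: [219, 220, 221, 221, 223, 220]  (not all equal)
t=3: [108, 106, 107, 107, 106, 109]  (not all equal)
t=4: [221, 220, 220, 221, 220, 220]  (not all equal)
t=5: [108, 109, 108, 108, 108, 107]  (not all equal)
t=6: [221, 221, 221, 221, 221, 221]  (all equal)

Answer: 6
Key observation: Synchronization is absorbing here: once all oscillators are equal they stay equal, and step 6 is the first all-equal step.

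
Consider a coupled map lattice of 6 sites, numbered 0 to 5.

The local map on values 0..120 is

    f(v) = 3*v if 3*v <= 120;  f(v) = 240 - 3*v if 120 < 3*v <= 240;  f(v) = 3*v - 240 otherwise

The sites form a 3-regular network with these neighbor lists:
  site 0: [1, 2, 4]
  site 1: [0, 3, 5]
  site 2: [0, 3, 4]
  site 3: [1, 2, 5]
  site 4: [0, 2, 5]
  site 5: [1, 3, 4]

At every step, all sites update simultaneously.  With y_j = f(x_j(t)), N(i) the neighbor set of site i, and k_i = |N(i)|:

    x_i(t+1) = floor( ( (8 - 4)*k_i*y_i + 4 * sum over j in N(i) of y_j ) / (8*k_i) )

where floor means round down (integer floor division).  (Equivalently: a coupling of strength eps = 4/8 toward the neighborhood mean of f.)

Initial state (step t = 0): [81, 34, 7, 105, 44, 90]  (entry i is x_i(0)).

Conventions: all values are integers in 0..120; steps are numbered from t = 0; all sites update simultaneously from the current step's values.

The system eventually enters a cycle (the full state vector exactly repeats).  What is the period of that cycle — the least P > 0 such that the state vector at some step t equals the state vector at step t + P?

Answer: 4
Key observation: The state at step 43, [21, 21, 21, 21, 21, 21], reappears at step 47 — and no state repeats earlier — so the cycle the system enters has period 4.

Derivation:
t=0: [81, 34, 7, 105, 44, 90]
t=1: [40, 69, 41, 63, 63, 62]
t=2: [93, 54, 95, 59, 74, 49]
t=3: [43, 71, 42, 67, 38, 73]
t=4: [98, 42, 101, 46, 98, 40]
t=5: [65, 103, 66, 100, 66, 105]
t=6: [48, 64, 45, 61, 48, 66]
t=7: [89, 56, 94, 61, 88, 54]
t=8: [36, 63, 39, 60, 36, 64]
t=9: [100, 61, 104, 66, 99, 60]
t=10: [61, 55, 62, 52, 60, 56]
t=11: [60, 73, 60, 75, 60, 72]
t=12: [53, 27, 52, 25, 54, 28]
t=13: [81, 80, 81, 79, 80, 81]
t=14: [2, 1, 2, 2, 1, 2]
t=15: [5, 4, 5, 5, 4, 5]
t=16: [14, 13, 14, 14, 13, 14]
t=17: [41, 40, 41, 41, 40, 41]
t=18: [118, 118, 117, 117, 118, 118]
t=19: [113, 113, 112, 112, 113, 113]
t=20: [98, 98, 97, 97, 98, 98]
t=21: [53, 53, 52, 52, 53, 53]
t=22: [81, 81, 83, 83, 81, 81]
t=23: [4, 4, 7, 7, 4, 4]
t=24: [13, 13, 18, 18, 13, 13]
t=25: [41, 41, 49, 49, 41, 41]
t=26: [113, 113, 101, 101, 113, 113]
t=27: [93, 93, 75, 75, 93, 93]
t=28: [35, 35, 23, 23, 35, 35]
t=29: [99, 99, 81, 81, 99, 99]
t=30: [48, 48, 21, 21, 48, 48]
t=31: [90, 90, 74, 74, 90, 90]
t=32: [28, 28, 22, 22, 28, 28]
t=33: [81, 81, 72, 72, 81, 81]
t=34: [6, 6, 17, 17, 6, 6]
t=35: [23, 23, 40, 40, 23, 23]
t=36: [77, 77, 103, 103, 77, 77]
t=37: [19, 19, 49, 49, 19, 19]
t=38: [63, 63, 81, 81, 63, 63]
t=39: [43, 43, 19, 19, 43, 43]
t=40: [102, 102, 75, 75, 102, 102]
t=41: [57, 57, 32, 32, 57, 57]
t=42: [73, 73, 87, 87, 73, 73]
t=43: [21, 21, 21, 21, 21, 21]
t=44: [63, 63, 63, 63, 63, 63]
t=45: [51, 51, 51, 51, 51, 51]
t=46: [87, 87, 87, 87, 87, 87]
t=47: [21, 21, 21, 21, 21, 21]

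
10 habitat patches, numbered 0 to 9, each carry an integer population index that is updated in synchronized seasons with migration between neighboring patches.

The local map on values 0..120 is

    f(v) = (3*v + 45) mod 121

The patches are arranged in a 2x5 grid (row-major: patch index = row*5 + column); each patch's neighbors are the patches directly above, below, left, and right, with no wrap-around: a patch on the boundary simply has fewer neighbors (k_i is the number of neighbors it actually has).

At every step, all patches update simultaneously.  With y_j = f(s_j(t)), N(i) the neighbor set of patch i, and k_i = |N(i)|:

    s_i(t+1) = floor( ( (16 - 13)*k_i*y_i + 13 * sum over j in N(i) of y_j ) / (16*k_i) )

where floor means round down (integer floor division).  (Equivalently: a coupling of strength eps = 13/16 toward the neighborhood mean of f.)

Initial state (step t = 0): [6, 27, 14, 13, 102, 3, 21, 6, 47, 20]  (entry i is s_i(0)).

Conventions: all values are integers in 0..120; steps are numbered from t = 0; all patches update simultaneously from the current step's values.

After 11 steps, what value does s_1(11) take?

Simulating step by step:
t=0: [6, 27, 14, 13, 102, 3, 21, 6, 47, 20]
t=1: [35, 70, 57, 86, 97, 79, 53, 82, 80, 90]
t=2: [26, 58, 51, 74, 72, 53, 43, 69, 57, 69]
t=3: [73, 54, 50, 56, 17, 37, 61, 62, 30, 48]
t=4: [53, 71, 91, 67, 83, 58, 82, 73, 75, 57]
t=5: [61, 59, 25, 43, 49, 72, 46, 45, 38, 50]
t=6: [68, 97, 80, 71, 64, 72, 60, 70, 57, 58]
t=7: [47, 59, 41, 71, 68, 48, 53, 67, 52, 104]
t=8: [80, 71, 41, 39, 54, 72, 62, 57, 51, 56]
t=9: [22, 57, 49, 64, 70, 65, 55, 81, 76, 83]
t=10: [107, 91, 82, 52, 70, 103, 87, 60, 63, 27]
t=11: [76, 45, 79, 62, 36, 48, 91, 80, 72, 52]

Answer: s_1(11) = 45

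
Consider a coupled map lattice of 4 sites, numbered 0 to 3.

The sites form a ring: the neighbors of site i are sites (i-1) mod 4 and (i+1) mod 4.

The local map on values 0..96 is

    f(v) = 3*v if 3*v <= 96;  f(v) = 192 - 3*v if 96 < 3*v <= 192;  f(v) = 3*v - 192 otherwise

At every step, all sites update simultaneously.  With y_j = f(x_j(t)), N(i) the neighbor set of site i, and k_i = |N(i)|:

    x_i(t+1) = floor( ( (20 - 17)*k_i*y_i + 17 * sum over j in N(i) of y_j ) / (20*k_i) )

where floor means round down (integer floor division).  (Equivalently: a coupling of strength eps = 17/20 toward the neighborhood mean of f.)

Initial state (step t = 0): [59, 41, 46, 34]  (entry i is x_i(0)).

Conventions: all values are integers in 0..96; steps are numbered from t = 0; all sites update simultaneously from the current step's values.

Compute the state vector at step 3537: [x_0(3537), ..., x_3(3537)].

Simulating step by step:
t=0: [59, 41, 46, 34]
t=1: [69, 39, 75, 42]
t=2: [62, 31, 64, 30]
t=3: [78, 16, 77, 16]
t=4: [47, 41, 46, 41]
t=5: [66, 54, 66, 54]
t=6: [26, 9, 26, 9]
t=7: [34, 70, 34, 70]
t=8: [28, 79, 28, 79]
t=9: [50, 78, 50, 78]
t=10: [42, 42, 42, 42]
t=11: [66, 66, 66, 66]
t=12: [6, 6, 6, 6]
t=13: [18, 18, 18, 18]
t=14: [54, 54, 54, 54]
t=15: [30, 30, 30, 30]
t=16: [90, 90, 90, 90]
t=17: [78, 78, 78, 78]
t=18: [42, 42, 42, 42]

Answer: [78, 78, 78, 78]
Key observation: The state at step 10, [42, 42, 42, 42], reappears at step 18: the system is in a cycle of period 8 from step 10 on.  Therefore the state at step 3537 equals the state at step 10 + ((3537 - 10) mod 8) = 17, which is [78, 78, 78, 78].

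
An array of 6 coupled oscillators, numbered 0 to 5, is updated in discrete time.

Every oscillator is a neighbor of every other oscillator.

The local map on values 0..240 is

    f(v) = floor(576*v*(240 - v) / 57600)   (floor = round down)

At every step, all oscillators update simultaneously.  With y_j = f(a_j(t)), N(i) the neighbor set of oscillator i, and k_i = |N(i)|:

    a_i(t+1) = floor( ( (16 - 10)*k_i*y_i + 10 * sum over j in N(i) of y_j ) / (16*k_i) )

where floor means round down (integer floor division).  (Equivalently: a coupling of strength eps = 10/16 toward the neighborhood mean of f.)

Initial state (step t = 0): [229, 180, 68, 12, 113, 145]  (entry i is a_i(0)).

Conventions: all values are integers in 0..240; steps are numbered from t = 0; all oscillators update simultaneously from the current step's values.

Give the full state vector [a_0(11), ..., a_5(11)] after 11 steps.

Answer: [140, 140, 140, 140, 140, 140]

Derivation:
t=0: [229, 180, 68, 12, 113, 145]
t=1: [75, 96, 98, 76, 105, 103]
t=2: [131, 135, 135, 131, 136, 136]
t=3: [141, 141, 141, 141, 141, 141]
t=4: [139, 139, 139, 139, 139, 139]
t=5: [140, 140, 140, 140, 140, 140]
t=6: [140, 140, 140, 140, 140, 140]
t=7: [140, 140, 140, 140, 140, 140]
t=8: [140, 140, 140, 140, 140, 140]
t=9: [140, 140, 140, 140, 140, 140]
t=10: [140, 140, 140, 140, 140, 140]
t=11: [140, 140, 140, 140, 140, 140]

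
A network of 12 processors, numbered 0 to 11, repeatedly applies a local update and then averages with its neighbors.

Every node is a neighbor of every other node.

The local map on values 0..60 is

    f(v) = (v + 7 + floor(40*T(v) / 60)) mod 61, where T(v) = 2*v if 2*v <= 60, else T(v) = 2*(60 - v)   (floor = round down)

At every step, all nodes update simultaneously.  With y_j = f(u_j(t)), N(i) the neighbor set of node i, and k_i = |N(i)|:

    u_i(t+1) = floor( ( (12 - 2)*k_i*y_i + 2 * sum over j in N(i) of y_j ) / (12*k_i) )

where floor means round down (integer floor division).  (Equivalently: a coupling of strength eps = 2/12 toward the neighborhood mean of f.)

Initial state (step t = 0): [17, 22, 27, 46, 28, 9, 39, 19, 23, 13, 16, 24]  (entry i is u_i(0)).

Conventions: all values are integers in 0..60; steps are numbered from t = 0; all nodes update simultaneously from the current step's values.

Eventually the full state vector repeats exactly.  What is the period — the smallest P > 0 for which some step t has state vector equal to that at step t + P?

Answer: 4
Key observation: The state at step 12, [14, 14, 40, 40, 40, 14, 40, 14, 14, 14, 14, 14], reappears at step 16 — and no state repeats earlier — so the cycle the system enters has period 4.

Derivation:
t=0: [17, 22, 27, 46, 28, 9, 39, 19, 23, 13, 16, 24]
t=1: [43, 53, 12, 13, 14, 28, 16, 47, 54, 35, 41, 7]
t=2: [12, 10, 32, 34, 35, 12, 39, 12, 10, 15, 13, 22]
t=3: [34, 29, 17, 16, 16, 34, 16, 34, 29, 39, 35, 52]
t=4: [15, 14, 41, 40, 40, 15, 40, 15, 14, 14, 15, 10]
t=5: [39, 37, 15, 15, 15, 39, 15, 39, 37, 37, 39, 30]
t=6: [14, 14, 38, 38, 38, 14, 38, 14, 14, 14, 14, 17]
t=7: [37, 37, 16, 16, 16, 37, 16, 37, 37, 37, 37, 43]
t=8: [14, 14, 40, 40, 40, 14, 40, 14, 14, 14, 14, 13]
t=9: [37, 37, 15, 15, 15, 37, 15, 37, 37, 37, 37, 35]
t=10: [14, 14, 38, 38, 38, 14, 38, 14, 14, 14, 14, 15]
t=11: [37, 37, 16, 16, 16, 37, 16, 37, 37, 37, 37, 39]
t=12: [14, 14, 40, 40, 40, 14, 40, 14, 14, 14, 14, 14]
t=13: [37, 37, 15, 15, 15, 37, 15, 37, 37, 37, 37, 37]
t=14: [14, 14, 38, 38, 38, 14, 38, 14, 14, 14, 14, 14]
t=15: [37, 37, 16, 16, 16, 37, 16, 37, 37, 37, 37, 37]
t=16: [14, 14, 40, 40, 40, 14, 40, 14, 14, 14, 14, 14]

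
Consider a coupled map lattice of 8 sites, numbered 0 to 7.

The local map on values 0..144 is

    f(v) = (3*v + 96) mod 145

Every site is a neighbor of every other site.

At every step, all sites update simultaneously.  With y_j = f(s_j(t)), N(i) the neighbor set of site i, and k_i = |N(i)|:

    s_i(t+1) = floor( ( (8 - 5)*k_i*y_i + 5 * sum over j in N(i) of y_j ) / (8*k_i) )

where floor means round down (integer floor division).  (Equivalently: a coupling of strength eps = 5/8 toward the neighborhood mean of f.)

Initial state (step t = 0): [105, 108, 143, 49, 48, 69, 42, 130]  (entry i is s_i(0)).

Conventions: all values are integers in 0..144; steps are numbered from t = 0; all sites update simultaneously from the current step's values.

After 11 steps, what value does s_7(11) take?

Answer: s_7(11) = 26

Derivation:
t=0: [105, 108, 143, 49, 48, 69, 42, 130]
t=1: [94, 97, 85, 88, 87, 63, 82, 74]
t=2: [78, 81, 71, 73, 72, 93, 68, 61]
t=3: [45, 48, 39, 41, 40, 58, 37, 72]
t=4: [78, 80, 73, 74, 74, 89, 71, 60]
t=5: [46, 47, 41, 42, 42, 55, 40, 72]
t=6: [80, 81, 76, 77, 77, 88, 75, 61]
t=7: [52, 53, 48, 49, 49, 59, 47, 77]
t=8: [98, 99, 95, 96, 96, 104, 94, 78]
t=9: [93, 94, 91, 91, 91, 98, 90, 76]
t=10: [79, 80, 77, 77, 77, 83, 77, 65]
t=11: [38, 39, 36, 36, 36, 41, 36, 26]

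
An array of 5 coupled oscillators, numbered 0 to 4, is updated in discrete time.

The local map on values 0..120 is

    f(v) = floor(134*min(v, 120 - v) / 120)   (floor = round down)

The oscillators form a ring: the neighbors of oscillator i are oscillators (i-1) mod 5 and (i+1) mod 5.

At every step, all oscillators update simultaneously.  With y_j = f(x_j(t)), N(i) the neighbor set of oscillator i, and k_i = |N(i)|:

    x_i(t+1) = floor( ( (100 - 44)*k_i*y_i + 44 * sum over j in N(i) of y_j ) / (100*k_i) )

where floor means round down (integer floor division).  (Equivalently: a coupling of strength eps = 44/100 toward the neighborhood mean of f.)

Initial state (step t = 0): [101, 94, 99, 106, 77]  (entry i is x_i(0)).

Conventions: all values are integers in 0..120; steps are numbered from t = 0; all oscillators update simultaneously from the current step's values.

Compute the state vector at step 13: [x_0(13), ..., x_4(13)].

Simulating step by step:
t=0: [101, 94, 99, 106, 77]
t=1: [28, 25, 22, 24, 34]
t=2: [31, 27, 25, 27, 33]
t=3: [33, 30, 28, 30, 34]
t=4: [35, 33, 31, 33, 35]
t=5: [38, 36, 34, 36, 38]
t=6: [41, 39, 38, 39, 41]
t=7: [44, 43, 42, 43, 44]
t=8: [48, 47, 46, 47, 48]
t=9: [52, 52, 51, 52, 52]
t=10: [58, 57, 56, 57, 58]
t=11: [63, 63, 62, 63, 63]
t=12: [63, 63, 63, 63, 63]
t=13: [63, 63, 63, 63, 63]

Answer: [63, 63, 63, 63, 63]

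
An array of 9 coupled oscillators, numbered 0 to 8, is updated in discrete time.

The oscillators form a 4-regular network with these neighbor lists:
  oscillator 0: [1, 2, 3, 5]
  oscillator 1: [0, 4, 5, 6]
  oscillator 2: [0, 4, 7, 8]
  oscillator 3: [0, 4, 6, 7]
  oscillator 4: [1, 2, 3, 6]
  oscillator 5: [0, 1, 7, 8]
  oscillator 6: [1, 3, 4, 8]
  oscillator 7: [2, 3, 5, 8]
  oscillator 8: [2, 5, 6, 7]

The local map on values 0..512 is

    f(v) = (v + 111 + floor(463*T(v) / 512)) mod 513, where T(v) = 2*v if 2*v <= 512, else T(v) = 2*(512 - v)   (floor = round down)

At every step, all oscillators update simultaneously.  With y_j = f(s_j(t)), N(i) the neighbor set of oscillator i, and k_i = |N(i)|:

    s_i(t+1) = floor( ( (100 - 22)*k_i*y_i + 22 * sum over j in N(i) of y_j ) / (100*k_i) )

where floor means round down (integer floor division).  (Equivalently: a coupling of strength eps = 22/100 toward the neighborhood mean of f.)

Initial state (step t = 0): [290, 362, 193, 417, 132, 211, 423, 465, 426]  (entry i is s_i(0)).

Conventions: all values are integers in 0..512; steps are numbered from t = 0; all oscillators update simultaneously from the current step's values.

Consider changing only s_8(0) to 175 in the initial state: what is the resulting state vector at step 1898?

Answer: [288, 288, 288, 288, 288, 288, 288, 288, 288]
Key observation: The state at step 17, [291, 291, 291, 291, 291, 291, 291, 291, 291], reappears at step 19: the system is in a cycle of period 2 from step 17 on.  Therefore the state at step 1898 equals the state at step 17 + ((1898 - 17) mod 2) = 18, which is [288, 288, 288, 288, 288, 288, 288, 288, 288].

Derivation:
t=0: [290, 362, 193, 417, 132, 211, 423, 465, 175]
t=1: [266, 242, 164, 205, 415, 189, 195, 148, 105]
t=2: [275, 258, 95, 170, 182, 155, 170, 52, 334]
t=3: [278, 274, 344, 99, 131, 87, 99, 241, 238]
t=4: [304, 319, 263, 382, 445, 339, 382, 282, 276]
t=5: [274, 257, 299, 220, 183, 256, 219, 289, 292]
t=6: [297, 298, 274, 218, 143, 312, 217, 286, 284]
t=7: [279, 290, 311, 234, 454, 274, 232, 286, 288]
t=8: [293, 280, 269, 253, 180, 299, 248, 289, 288]
t=9: [289, 284, 292, 293, 146, 284, 284, 291, 291]
t=10: [290, 278, 271, 272, 70, 293, 277, 288, 288]
t=11: [291, 298, 301, 302, 305, 288, 300, 292, 291]
t=12: [286, 283, 281, 279, 277, 290, 281, 286, 287]
t=13: [292, 294, 295, 297, 299, 289, 296, 292, 291]
t=14: [286, 285, 285, 283, 282, 289, 284, 286, 287]
t=15: [292, 292, 292, 294, 294, 290, 293, 292, 291]
t=16: [287, 287, 287, 286, 286, 288, 286, 287, 287]
t=17: [291, 291, 291, 291, 291, 291, 291, 291, 291]
t=18: [288, 288, 288, 288, 288, 288, 288, 288, 288]
t=19: [291, 291, 291, 291, 291, 291, 291, 291, 291]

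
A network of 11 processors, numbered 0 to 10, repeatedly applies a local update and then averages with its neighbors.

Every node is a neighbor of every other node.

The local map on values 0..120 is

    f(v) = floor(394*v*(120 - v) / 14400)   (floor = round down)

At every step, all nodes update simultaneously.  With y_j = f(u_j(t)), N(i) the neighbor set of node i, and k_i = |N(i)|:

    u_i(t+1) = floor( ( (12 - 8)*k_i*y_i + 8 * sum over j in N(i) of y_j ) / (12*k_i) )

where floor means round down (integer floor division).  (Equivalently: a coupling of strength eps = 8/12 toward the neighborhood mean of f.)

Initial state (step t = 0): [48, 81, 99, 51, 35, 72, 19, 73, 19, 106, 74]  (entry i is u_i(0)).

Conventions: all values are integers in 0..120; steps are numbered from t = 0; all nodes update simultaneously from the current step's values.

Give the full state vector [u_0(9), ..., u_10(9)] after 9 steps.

Answer: [58, 58, 58, 58, 58, 58, 58, 58, 58, 58, 58]

Derivation:
t=0: [48, 81, 99, 51, 35, 72, 19, 73, 19, 106, 74]
t=1: [80, 78, 70, 81, 77, 80, 69, 80, 69, 66, 80]
t=2: [89, 90, 91, 89, 90, 89, 92, 89, 92, 92, 89]
t=3: [73, 73, 72, 73, 73, 73, 72, 73, 72, 72, 73]
t=4: [93, 93, 93, 93, 93, 93, 93, 93, 93, 93, 93]
t=5: [68, 68, 68, 68, 68, 68, 68, 68, 68, 68, 68]
t=6: [96, 96, 96, 96, 96, 96, 96, 96, 96, 96, 96]
t=7: [63, 63, 63, 63, 63, 63, 63, 63, 63, 63, 63]
t=8: [98, 98, 98, 98, 98, 98, 98, 98, 98, 98, 98]
t=9: [58, 58, 58, 58, 58, 58, 58, 58, 58, 58, 58]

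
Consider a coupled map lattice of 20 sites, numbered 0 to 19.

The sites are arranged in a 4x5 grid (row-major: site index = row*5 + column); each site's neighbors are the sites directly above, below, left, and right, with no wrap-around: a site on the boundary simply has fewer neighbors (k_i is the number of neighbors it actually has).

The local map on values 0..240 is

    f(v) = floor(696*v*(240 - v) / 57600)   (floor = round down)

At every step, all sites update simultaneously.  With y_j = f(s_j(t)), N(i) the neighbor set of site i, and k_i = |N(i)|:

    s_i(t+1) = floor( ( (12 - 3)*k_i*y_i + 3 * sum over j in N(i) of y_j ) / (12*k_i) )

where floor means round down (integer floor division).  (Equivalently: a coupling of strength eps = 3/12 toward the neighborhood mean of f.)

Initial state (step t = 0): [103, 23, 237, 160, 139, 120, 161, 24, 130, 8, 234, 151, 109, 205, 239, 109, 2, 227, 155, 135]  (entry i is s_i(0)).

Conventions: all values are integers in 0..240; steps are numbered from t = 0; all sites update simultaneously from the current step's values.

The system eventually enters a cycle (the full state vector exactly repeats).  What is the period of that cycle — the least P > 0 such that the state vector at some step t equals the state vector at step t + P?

Answer: 2
Key observation: The state at step 11, [159, 159, 159, 158, 159, 159, 159, 158, 158, 158, 160, 159, 159, 158, 158, 160, 159, 159, 158, 158], reappears at step 13 — and no state repeats earlier — so the cycle the system enters has period 2.

Derivation:
t=0: [103, 23, 237, 160, 139, 120, 161, 24, 130, 8, 234, 151, 109, 205, 239, 109, 2, 227, 155, 135]
t=1: [156, 72, 29, 144, 148, 158, 143, 78, 149, 45, 54, 143, 150, 96, 24, 131, 34, 54, 143, 148]
t=2: [156, 142, 93, 158, 157, 154, 164, 149, 159, 111, 132, 158, 160, 159, 82, 154, 101, 125, 162, 151]
t=3: [159, 165, 164, 156, 158, 160, 152, 161, 156, 168, 168, 157, 155, 154, 157, 162, 167, 169, 154, 160]
t=4: [154, 150, 150, 157, 155, 154, 159, 154, 157, 148, 148, 156, 157, 159, 156, 150, 148, 146, 158, 155]
t=5: [160, 162, 162, 157, 159, 159, 156, 159, 157, 162, 163, 158, 157, 155, 158, 163, 163, 163, 156, 158]
t=6: [153, 152, 152, 156, 154, 154, 157, 155, 156, 153, 151, 155, 156, 158, 155, 151, 151, 152, 157, 156]
t=7: [160, 160, 160, 158, 159, 159, 157, 158, 158, 159, 161, 159, 158, 156, 158, 162, 161, 160, 157, 158]
t=8: [154, 154, 154, 155, 155, 154, 156, 155, 156, 155, 153, 154, 155, 157, 156, 152, 153, 154, 156, 156]
t=9: [160, 159, 159, 159, 159, 159, 158, 158, 158, 158, 160, 159, 159, 157, 158, 160, 160, 159, 158, 158]
t=10: [154, 155, 155, 155, 155, 154, 155, 155, 156, 155, 154, 154, 155, 156, 156, 154, 154, 155, 156, 156]
t=11: [159, 159, 159, 158, 159, 159, 159, 158, 158, 158, 160, 159, 159, 158, 158, 160, 159, 159, 158, 158]
t=12: [155, 155, 155, 155, 155, 154, 155, 155, 156, 155, 154, 154, 155, 155, 156, 154, 154, 155, 155, 156]
t=13: [159, 159, 159, 158, 159, 159, 159, 158, 158, 158, 160, 159, 159, 158, 158, 160, 159, 159, 158, 158]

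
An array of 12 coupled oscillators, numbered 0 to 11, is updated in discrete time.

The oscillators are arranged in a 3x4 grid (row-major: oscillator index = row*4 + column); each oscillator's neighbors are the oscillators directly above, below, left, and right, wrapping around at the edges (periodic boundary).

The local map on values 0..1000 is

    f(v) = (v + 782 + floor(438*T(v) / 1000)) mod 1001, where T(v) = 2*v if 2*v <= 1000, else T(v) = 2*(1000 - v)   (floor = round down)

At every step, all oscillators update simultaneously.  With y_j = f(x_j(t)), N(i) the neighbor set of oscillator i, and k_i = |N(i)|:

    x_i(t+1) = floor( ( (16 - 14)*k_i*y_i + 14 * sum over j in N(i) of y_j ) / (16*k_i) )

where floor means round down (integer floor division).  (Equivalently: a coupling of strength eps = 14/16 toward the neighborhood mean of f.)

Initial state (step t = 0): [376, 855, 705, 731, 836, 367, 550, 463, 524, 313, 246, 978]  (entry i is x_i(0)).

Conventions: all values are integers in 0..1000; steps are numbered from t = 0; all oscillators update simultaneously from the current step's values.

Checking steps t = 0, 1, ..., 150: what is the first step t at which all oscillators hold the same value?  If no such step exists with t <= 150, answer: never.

Simulating step by step:
t=0: [376, 855, 705, 731, 836, 367, 550, 463, 524, 313, 246, 978]  (not all equal)
t=1: [715, 547, 634, 674, 603, 630, 550, 739, 613, 526, 602, 613]  (not all equal)
t=2: [733, 732, 730, 740, 739, 726, 735, 734, 732, 729, 729, 737]  (not all equal)
t=3: [747, 747, 747, 747, 747, 747, 747, 748, 747, 747, 747, 747]  (not all equal)
t=4: [749, 749, 749, 749, 749, 749, 749, 749, 749, 749, 749, 749]  (all equal)

Answer: 4
Key observation: Synchronization is absorbing here: once all oscillators are equal they stay equal, and step 4 is the first all-equal step.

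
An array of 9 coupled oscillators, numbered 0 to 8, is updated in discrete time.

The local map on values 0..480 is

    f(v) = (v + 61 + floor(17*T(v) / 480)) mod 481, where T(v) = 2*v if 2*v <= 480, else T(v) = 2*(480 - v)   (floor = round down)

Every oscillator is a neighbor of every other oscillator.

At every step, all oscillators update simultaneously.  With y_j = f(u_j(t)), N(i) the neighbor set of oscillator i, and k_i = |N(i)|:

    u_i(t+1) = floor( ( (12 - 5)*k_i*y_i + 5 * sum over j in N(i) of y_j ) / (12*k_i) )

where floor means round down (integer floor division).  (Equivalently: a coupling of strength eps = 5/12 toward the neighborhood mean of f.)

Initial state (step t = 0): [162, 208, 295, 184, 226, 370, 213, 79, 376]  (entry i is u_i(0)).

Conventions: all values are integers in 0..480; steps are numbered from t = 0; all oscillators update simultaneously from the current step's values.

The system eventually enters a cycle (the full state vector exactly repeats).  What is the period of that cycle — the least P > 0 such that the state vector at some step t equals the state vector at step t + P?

Answer: 7
Key observation: The state at step 32, [20, 20, 20, 20, 20, 20, 20, 20, 20], reappears at step 39 — and no state repeats earlier — so the cycle the system enters has period 7.

Derivation:
t=0: [162, 208, 295, 184, 226, 370, 213, 79, 376]
t=1: [268, 294, 339, 280, 304, 376, 297, 220, 379]
t=2: [360, 373, 394, 366, 377, 413, 374, 334, 415]
t=3: [437, 443, 454, 440, 445, 463, 443, 424, 464]
t=4: [23, 26, 31, 24, 27, 36, 26, 16, 36]
t=5: [87, 88, 91, 87, 89, 94, 88, 83, 94]
t=6: [154, 155, 157, 154, 155, 158, 155, 152, 158]
t=7: [225, 226, 227, 225, 226, 228, 226, 224, 228]
t=8: [301, 302, 303, 301, 302, 303, 302, 301, 303]
t=9: [374, 375, 375, 374, 375, 375, 375, 374, 375]
t=10: [442, 442, 442, 442, 442, 442, 442, 442, 442]
t=11: [24, 24, 24, 24, 24, 24, 24, 24, 24]
t=12: [86, 86, 86, 86, 86, 86, 86, 86, 86]
t=13: [153, 153, 153, 153, 153, 153, 153, 153, 153]
t=14: [224, 224, 224, 224, 224, 224, 224, 224, 224]
t=15: [300, 300, 300, 300, 300, 300, 300, 300, 300]
t=16: [373, 373, 373, 373, 373, 373, 373, 373, 373]
t=17: [441, 441, 441, 441, 441, 441, 441, 441, 441]
t=18: [23, 23, 23, 23, 23, 23, 23, 23, 23]
t=19: [85, 85, 85, 85, 85, 85, 85, 85, 85]
t=20: [152, 152, 152, 152, 152, 152, 152, 152, 152]
t=21: [223, 223, 223, 223, 223, 223, 223, 223, 223]
t=22: [299, 299, 299, 299, 299, 299, 299, 299, 299]
t=23: [372, 372, 372, 372, 372, 372, 372, 372, 372]
t=24: [440, 440, 440, 440, 440, 440, 440, 440, 440]
t=25: [22, 22, 22, 22, 22, 22, 22, 22, 22]
t=26: [84, 84, 84, 84, 84, 84, 84, 84, 84]
t=27: [150, 150, 150, 150, 150, 150, 150, 150, 150]
t=28: [221, 221, 221, 221, 221, 221, 221, 221, 221]
t=29: [297, 297, 297, 297, 297, 297, 297, 297, 297]
t=30: [370, 370, 370, 370, 370, 370, 370, 370, 370]
t=31: [438, 438, 438, 438, 438, 438, 438, 438, 438]
t=32: [20, 20, 20, 20, 20, 20, 20, 20, 20]
t=33: [82, 82, 82, 82, 82, 82, 82, 82, 82]
t=34: [148, 148, 148, 148, 148, 148, 148, 148, 148]
t=35: [219, 219, 219, 219, 219, 219, 219, 219, 219]
t=36: [295, 295, 295, 295, 295, 295, 295, 295, 295]
t=37: [369, 369, 369, 369, 369, 369, 369, 369, 369]
t=38: [437, 437, 437, 437, 437, 437, 437, 437, 437]
t=39: [20, 20, 20, 20, 20, 20, 20, 20, 20]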